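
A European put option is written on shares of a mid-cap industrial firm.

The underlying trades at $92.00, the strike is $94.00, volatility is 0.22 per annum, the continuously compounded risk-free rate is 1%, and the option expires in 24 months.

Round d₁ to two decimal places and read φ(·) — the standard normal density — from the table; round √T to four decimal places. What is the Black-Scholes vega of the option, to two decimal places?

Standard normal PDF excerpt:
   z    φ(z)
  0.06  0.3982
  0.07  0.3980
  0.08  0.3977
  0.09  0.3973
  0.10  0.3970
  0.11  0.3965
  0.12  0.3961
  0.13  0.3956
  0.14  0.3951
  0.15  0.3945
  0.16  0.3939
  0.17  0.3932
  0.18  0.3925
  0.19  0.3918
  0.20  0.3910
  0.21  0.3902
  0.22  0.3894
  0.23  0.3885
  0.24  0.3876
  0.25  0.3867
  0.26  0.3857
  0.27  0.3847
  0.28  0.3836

σ√T = 0.22 × 1.4142 = 0.3111
ln(S/K) + (r + σ²/2)T = ln(92/94) + (0.01 + 0.22²/2)·2 = -0.0215 + 0.0684 = 0.0469
d₁ = 0.0469 / 0.3111 = 0.1507 ⇒ 0.15
√T = √2 = 1.4142
φ(d₁) = φ(0.15) = 0.3945
vega = S·φ(d₁)·√T = 92·0.3945·1.4142 = 51.3270

51.33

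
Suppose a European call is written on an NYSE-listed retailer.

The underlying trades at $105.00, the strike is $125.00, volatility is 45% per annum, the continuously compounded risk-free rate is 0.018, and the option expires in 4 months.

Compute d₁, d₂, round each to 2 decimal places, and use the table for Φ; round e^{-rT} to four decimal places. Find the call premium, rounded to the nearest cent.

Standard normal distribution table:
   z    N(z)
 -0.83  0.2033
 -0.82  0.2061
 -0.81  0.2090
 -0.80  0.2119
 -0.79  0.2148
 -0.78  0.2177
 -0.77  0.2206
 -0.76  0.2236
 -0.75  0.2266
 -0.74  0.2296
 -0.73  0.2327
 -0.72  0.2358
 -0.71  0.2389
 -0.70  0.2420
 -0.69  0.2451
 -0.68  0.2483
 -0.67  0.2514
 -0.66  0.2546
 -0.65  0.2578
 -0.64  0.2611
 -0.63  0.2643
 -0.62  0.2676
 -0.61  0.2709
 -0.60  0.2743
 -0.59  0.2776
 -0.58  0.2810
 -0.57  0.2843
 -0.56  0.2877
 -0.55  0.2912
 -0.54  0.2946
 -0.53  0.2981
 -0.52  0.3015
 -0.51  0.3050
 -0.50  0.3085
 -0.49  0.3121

T = 0.3333;  σ√T = 0.2598
d₁ = [ln(105/125) + (0.018 + 0.45²/2)·0.3333] / 0.2598 = [-0.1744 + 0.0398] / 0.2598 = -0.5181 which rounds to -0.52
d₂ = d₁ − σ√T = -0.5181 − 0.2598 = -0.7779 which rounds to -0.78
exp(−rT) = exp(−0.018·0.3333) = 0.9940
N(d₁) = N(-0.52) = 0.3015;  N(d₂) = N(-0.78) = 0.2177
C = 105·0.3015 − 125·0.9940·0.2177 = 31.6575 − 27.0492 = 4.6083

$4.61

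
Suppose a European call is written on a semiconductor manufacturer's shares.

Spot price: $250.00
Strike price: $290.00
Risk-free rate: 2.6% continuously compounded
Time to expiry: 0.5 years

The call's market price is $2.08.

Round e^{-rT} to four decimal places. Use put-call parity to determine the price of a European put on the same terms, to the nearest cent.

$38.34

e^(−rT) = e^(−0.026·0.5) = 0.9871
Put-call parity: C − P = S − K·e^(−rT) = 250 − 290·0.9871 = 250 − 286.2590 = -36.2590
P = C − (C − P) = 2.08 − (-36.2590) = 38.3390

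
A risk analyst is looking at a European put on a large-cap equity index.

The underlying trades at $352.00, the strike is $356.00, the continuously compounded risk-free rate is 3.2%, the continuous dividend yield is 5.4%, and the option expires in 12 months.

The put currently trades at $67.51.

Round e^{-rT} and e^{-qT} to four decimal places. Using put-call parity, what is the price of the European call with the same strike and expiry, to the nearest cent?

$56.21

exp(−qT) = exp(−0.054·1) = 0.9474;  exp(−rT) = exp(−0.032·1) = 0.9685
Put-call parity: C − P = S·e^(−qT) − K·e^(−rT) = 352·0.9474 − 356·0.9685 = 333.4848 − 344.7860 = -11.3012
C = P + (C − P) = 67.51 + (-11.3012) = 56.2088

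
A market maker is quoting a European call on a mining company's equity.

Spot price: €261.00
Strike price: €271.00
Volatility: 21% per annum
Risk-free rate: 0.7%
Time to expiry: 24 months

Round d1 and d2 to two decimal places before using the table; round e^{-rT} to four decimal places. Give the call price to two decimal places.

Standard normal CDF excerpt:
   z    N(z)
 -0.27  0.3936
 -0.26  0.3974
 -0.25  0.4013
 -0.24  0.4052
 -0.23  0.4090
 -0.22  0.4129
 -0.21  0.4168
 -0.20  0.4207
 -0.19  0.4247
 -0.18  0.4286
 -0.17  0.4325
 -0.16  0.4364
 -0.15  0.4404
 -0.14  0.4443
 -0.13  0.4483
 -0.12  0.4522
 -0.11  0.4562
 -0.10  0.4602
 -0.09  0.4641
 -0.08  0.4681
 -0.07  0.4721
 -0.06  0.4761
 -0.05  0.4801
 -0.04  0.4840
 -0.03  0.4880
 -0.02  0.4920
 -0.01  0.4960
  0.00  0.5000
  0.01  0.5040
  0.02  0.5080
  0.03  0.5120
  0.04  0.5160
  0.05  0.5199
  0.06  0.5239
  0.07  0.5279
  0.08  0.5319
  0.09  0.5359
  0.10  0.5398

T = 2;  σ√T = 0.2970
d₁ = [ln(261/271) + (0.007 + ½·0.21²)·2] / (σ√T) = (-0.0376 + 0.0581) / 0.2970 = 0.0690 ⇒ 0.07
d₂ = 0.0690 − 0.2970 = -0.2280 ⇒ -0.23
e^(−rT) = e^(−0.007·2) = 0.9861
C = 261·N(0.07) − 271·0.9861·N(-0.23) = 261·0.5279 − 271·0.9861·0.4090 = 137.7819 − 109.2983 = 28.4836

€28.48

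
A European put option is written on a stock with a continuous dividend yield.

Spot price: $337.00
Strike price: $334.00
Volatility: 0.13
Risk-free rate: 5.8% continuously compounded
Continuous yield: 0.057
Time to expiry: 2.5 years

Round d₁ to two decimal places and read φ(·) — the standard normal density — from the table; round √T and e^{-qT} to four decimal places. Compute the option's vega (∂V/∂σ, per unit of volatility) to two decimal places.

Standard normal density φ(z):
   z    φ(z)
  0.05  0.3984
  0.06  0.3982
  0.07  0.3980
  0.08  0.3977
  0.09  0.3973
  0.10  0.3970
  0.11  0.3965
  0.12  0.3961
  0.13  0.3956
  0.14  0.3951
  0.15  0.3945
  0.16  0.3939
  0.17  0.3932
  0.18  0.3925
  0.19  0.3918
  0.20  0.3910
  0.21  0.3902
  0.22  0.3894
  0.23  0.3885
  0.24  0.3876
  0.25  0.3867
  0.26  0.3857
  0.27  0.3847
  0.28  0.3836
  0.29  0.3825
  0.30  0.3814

182.01

σ√T = 0.13·√2.5 = 0.2055
ln(S/K) + (r − q + σ²/2)T = ln(337/334) + (0.058 − 0.057 + 0.13²/2)·2.5 = 0.0089 + 0.0236 = 0.0326
d₁ = 0.0326 / 0.2055 = 0.1584 ⇒ 0.16
√T = √2.5 = 1.5811
φ(d₁) = φ(0.16) = 0.3939
e^(−qT) = e^(−0.057·2.5) = 0.8672
vega = S·e^(−qT)·φ(d₁)·√T = 337·0.8672·0.3939·1.5811 = 182.0097
(Vega is the same for a European call and put with the same parameters.)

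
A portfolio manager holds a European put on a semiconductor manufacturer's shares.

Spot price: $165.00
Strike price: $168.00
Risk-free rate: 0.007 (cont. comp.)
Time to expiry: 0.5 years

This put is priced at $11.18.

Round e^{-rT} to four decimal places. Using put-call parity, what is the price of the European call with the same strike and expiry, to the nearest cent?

$8.77

e^(−rT) = e^(−0.007·0.5) = 0.9965
Put-call parity: C − P = S − K·e^(−rT) = 165 − 168·0.9965 = 165 − 167.4120 = -2.4120
C = P + (C − P) = 11.18 + (-2.4120) = 8.7680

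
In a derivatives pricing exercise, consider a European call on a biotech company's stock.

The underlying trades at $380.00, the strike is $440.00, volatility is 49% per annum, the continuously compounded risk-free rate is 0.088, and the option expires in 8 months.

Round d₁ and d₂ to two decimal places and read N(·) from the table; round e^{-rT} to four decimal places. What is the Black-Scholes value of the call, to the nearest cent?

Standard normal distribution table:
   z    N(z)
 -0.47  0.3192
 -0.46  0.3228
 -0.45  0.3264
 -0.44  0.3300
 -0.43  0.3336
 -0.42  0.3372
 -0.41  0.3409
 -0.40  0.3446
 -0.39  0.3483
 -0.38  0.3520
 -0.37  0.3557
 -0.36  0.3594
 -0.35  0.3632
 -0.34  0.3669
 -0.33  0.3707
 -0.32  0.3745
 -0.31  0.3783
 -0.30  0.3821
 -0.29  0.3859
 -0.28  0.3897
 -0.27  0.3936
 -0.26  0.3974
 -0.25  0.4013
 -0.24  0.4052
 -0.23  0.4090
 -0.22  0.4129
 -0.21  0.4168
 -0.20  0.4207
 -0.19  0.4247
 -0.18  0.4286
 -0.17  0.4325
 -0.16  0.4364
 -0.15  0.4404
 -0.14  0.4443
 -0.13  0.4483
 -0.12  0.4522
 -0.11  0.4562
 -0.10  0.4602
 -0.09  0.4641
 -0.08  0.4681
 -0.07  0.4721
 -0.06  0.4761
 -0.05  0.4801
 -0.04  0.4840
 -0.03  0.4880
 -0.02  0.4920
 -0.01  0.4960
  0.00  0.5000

σ√T = 0.49·√0.6667 = 0.4001
d₁ = [ln(380/440) + (0.088 + 0.49²/2)·0.6667] / 0.4001 = [-0.1466 + 0.1387] / 0.4001 = -0.0198 ⇒ -0.02
d₂ = d₁ − σ√T = -0.0198 − 0.4001 = -0.4198 ⇒ -0.42
exp(−rT) = exp(−0.088·0.6667) = 0.9430
N(d₁) = N(-0.02) = 0.4920;  N(d₂) = N(-0.42) = 0.3372
C = 380·0.4920 − 440·0.9430·0.3372 = 186.9600 − 139.9110 = 47.0490

$47.05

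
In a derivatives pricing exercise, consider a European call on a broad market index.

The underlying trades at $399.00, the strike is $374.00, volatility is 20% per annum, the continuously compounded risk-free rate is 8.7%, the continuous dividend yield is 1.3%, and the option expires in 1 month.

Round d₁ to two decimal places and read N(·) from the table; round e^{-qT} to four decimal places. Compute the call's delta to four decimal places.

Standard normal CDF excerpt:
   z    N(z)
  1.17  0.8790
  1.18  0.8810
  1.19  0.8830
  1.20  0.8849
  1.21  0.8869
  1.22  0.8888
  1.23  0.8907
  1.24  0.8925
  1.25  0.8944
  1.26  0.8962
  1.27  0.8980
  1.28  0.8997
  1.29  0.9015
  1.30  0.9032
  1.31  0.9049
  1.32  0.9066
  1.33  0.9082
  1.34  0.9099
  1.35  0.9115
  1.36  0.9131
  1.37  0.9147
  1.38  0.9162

0.8952

σ√T = 0.2·√0.08333 = 0.0577
ln(S/K) + (r − q + σ²/2)T = ln(399/374) + (0.087 − 0.013 + 0.2²/2)·0.08333 = 0.0647 + 0.0078 = 0.0725
d₁ = 0.0725 / 0.0577 = 1.2564 → 1.26
N(d₁) = N(1.26) = 0.8962
Δ_call = e^(−qT)·N(d₁) = 0.9989·0.8962 = 0.8952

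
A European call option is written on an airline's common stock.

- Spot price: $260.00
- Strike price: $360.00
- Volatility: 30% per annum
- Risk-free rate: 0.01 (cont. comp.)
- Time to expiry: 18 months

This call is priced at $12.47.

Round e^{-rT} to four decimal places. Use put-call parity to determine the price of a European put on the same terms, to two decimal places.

e^(−rT) = e^(−0.01·1.5) = 0.9851
Put-call parity: C − P = S − K·e^(−rT) = 260 − 360·0.9851 = 260 − 354.6360 = -94.6360
P = C − (C − P) = 12.47 − (-94.6360) = 107.1060

$107.11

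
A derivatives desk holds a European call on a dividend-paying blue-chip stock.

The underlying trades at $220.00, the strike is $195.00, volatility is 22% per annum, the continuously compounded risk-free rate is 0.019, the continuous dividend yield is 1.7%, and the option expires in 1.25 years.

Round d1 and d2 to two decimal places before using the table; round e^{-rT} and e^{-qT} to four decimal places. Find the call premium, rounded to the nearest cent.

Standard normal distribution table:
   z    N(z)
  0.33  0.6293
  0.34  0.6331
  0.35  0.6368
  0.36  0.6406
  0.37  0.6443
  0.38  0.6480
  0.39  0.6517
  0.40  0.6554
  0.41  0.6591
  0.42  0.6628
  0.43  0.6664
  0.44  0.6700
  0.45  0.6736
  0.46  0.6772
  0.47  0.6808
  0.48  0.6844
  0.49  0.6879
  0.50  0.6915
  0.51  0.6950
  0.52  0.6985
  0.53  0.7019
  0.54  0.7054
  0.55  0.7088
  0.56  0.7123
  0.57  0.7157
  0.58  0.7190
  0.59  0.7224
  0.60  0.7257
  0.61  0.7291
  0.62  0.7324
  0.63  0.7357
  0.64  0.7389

σ√T = 0.22 × 1.1180 = 0.2460
d₁ = [ln(220/195) + (0.019 − 0.017 + ½·0.22²)·1.25] / (σ√T) = (0.1206 + 0.0327) / 0.2460 = 0.6236 → 0.62
d₂ = 0.6236 − 0.2460 = 0.3776 → 0.38
exp(−qT) = exp(−0.017·1.25) = 0.9790;  exp(−rT) = exp(−0.019·1.25) = 0.9765
N(d₁) = N(0.62) = 0.7324;  N(d₂) = N(0.38) = 0.6480
C = 220·0.9790·0.7324 − 195·0.9765·0.6480 = 157.7443 − 123.3905 = 34.3538

$34.35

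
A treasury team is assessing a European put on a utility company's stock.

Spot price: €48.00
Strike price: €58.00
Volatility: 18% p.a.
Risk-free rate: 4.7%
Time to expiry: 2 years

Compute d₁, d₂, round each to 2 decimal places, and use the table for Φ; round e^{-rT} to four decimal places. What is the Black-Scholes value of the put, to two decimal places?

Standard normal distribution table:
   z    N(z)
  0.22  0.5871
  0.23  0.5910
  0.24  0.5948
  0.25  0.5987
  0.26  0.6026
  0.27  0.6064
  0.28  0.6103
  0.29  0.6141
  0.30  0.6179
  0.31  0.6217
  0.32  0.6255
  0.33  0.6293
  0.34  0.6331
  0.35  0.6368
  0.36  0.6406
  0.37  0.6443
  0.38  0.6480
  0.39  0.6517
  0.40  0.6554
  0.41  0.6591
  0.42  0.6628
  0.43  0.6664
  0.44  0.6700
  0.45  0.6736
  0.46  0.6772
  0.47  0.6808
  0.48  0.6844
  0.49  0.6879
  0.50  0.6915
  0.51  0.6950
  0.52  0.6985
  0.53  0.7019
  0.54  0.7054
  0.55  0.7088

€7.77

T = 2;  σ√T = 0.2546
ln(S/K) + (r + σ²/2)T = ln(48/58) + (0.047 + 0.18²/2)·2 = -0.1892 + 0.1264 = -0.0628
d₁ = -0.0628 / 0.2546 = -0.2469 ⇒ -0.25
d₂ = d₁ − σ√T = -0.2469 − 0.2546 = -0.5014 ⇒ -0.50
e^(−rT) = e^(−0.047·2) = 0.9103
P = 58·0.9103·N(0.50) − 48·N(0.25) = 58·0.9103·0.6915 − 48·0.5987 = 36.5094 − 28.7376 = 7.7718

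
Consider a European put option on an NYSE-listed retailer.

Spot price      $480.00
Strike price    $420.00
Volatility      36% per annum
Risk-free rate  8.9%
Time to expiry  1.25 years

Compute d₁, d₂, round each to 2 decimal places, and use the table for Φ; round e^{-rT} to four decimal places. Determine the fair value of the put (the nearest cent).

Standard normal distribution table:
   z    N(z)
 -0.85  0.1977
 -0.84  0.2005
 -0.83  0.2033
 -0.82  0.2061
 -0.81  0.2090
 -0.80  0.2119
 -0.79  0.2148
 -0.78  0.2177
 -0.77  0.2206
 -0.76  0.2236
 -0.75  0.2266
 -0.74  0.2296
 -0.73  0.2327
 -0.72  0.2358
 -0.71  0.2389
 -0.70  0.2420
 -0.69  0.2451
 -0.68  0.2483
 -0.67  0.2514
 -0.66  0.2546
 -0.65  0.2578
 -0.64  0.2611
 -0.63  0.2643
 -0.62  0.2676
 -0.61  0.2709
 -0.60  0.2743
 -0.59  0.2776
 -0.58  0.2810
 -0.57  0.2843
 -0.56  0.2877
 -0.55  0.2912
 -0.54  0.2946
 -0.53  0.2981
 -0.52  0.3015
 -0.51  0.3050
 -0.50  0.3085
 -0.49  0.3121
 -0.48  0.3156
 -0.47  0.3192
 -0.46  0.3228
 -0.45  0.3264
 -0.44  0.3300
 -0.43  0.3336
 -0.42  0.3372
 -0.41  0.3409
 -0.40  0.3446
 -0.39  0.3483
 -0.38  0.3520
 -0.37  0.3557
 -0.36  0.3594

$27.78

T = 1.25;  σ√T = 0.4025
d₁ = [ln(480/420) + (0.089 + ½·0.36²)·1.25] / (σ√T) = (0.1335 + 0.1922) / 0.4025 = 0.8094 ≈ 0.81
d₂ = 0.8094 − 0.4025 = 0.4069 ≈ 0.41
e^(−rT) = e^(−0.089·1.25) = 0.8947
N(−d₂) = N(-0.41) = 0.3409;  N(−d₁) = N(-0.81) = 0.2090
P = 420·0.8947·0.3409 − 480·0.2090 = 128.1014 − 100.3200 = 27.7814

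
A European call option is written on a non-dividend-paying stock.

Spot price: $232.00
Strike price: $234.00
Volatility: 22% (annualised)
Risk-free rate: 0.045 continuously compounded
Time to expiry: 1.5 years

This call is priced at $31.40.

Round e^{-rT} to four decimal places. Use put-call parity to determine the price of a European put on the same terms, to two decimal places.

e^(−rT) = e^(−0.045·1.5) = 0.9347
Put-call parity: C − P = S − K·e^(−rT) = 232 − 234·0.9347 = 232 − 218.7198 = 13.2802
P = C − (C − P) = 31.40 − (13.2802) = 18.1198

$18.12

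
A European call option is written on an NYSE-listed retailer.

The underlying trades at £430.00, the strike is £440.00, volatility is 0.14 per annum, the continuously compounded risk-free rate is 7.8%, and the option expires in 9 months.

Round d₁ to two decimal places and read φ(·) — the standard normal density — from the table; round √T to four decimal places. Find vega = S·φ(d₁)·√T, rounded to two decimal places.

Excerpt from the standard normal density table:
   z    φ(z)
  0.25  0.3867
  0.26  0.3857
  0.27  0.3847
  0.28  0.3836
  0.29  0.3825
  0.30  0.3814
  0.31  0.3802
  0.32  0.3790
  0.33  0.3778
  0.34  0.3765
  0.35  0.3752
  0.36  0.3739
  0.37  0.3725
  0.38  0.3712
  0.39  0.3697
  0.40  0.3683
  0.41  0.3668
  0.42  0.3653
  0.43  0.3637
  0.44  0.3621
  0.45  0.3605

T = 0.75;  σ√T = 0.1212
d₁ = [ln(430/440) + (0.078 + 0.14²/2)·0.75] / 0.1212 = [-0.0230 + 0.0659] / 0.1212 = 0.3535 ⇒ 0.35
√T = √0.75 = 0.8660
φ(d₁) = φ(0.35) = 0.3752
vega = S·φ(d₁)·√T = 430·0.3752·0.8660 = 139.7170

139.72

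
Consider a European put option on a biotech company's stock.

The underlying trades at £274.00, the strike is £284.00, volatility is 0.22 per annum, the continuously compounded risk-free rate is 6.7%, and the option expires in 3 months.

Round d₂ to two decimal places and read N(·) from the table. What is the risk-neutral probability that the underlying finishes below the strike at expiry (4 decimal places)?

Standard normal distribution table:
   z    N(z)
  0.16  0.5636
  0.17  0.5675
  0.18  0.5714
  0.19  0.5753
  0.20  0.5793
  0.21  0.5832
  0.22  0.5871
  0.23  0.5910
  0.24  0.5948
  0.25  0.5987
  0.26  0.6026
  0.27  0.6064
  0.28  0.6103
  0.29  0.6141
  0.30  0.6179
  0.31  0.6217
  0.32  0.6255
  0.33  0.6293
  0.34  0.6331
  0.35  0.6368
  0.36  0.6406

0.5910

σ√T = 0.22·√0.25 = 0.1100
d₁ = [ln(274/284) + (0.067 + ½·0.22²)·0.25] / (σ√T) = (-0.0358 + 0.0228) / 0.1100 = -0.1186 → -0.12
d₂ = -0.1186 − 0.1100 = -0.2286 → -0.23
Risk-neutral Pr[S_T < K] = N(−d₂) = N(0.23) = 0.5910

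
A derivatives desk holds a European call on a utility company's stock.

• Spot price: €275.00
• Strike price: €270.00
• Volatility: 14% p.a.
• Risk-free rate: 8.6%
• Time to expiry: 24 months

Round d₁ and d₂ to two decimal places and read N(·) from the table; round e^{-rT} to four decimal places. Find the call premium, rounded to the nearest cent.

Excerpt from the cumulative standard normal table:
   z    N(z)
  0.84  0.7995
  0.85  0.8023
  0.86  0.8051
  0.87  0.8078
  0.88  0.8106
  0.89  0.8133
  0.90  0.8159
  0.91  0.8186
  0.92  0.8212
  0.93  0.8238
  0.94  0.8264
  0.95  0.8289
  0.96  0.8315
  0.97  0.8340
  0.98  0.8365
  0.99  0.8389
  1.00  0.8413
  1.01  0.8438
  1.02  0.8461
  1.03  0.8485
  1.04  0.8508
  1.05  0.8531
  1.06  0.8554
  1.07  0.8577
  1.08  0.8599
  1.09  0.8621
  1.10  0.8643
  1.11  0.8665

σ√T = 0.14·√2 = 0.1980
d₁ = [ln(275/270) + (0.086 + 0.14²/2)·2] / 0.1980 = [0.0183 + 0.1916] / 0.1980 = 1.0604 ⇒ 1.06
d₂ = d₁ − σ√T = 1.0604 − 0.1980 = 0.8624 ⇒ 0.86
e^(−rT) = e^(−0.086·2) = 0.8420
N(d₁) = N(1.06) = 0.8554;  N(d₂) = N(0.86) = 0.8051
C = 275·0.8554 − 270·0.8420·0.8051 = 235.2350 − 183.0314 = 52.2036

€52.20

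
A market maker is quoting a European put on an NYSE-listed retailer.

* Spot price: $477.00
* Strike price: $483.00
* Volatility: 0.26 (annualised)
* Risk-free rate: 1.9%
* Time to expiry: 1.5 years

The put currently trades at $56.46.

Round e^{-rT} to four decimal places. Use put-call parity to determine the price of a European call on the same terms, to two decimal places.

$64.03

e^(−rT) = e^(−0.019·1.5) = 0.9719
Put-call parity: C − P = S − K·e^(−rT) = 477 − 483·0.9719 = 477 − 469.4277 = 7.5723
C = P + (C − P) = 56.46 + (7.5723) = 64.0323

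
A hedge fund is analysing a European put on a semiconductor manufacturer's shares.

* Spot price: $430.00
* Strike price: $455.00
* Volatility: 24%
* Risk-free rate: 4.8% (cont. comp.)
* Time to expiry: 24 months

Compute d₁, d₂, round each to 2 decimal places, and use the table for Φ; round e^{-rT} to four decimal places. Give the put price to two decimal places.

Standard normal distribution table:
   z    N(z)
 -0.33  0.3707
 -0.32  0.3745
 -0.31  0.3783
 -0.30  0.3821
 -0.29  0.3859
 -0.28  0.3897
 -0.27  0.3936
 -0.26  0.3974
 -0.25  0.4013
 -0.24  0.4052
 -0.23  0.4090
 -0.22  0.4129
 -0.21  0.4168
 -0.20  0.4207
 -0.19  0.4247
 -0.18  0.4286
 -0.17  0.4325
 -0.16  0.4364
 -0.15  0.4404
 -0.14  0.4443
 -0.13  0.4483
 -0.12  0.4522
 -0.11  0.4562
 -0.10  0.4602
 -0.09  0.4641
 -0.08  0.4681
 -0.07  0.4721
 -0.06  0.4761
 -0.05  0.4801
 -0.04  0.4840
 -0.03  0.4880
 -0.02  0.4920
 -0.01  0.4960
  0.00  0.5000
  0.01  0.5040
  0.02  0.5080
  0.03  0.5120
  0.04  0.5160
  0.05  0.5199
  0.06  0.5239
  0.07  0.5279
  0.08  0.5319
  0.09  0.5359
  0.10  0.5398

σ√T = 0.24 × 1.4142 = 0.3394
ln(S/K) + (r + σ²/2)T = ln(430/455) + (0.048 + 0.24²/2)·2 = -0.0565 + 0.1536 = 0.0971
d₁ = 0.0971 / 0.3394 = 0.2860 which rounds to 0.29
d₂ = d₁ − σ√T = 0.2860 − 0.3394 = -0.0534 which rounds to -0.05
exp(−rT) = exp(−0.048·2) = 0.9085
N(−d₂) = N(0.05) = 0.5199;  N(−d₁) = N(-0.29) = 0.3859
P = 455·0.9085·0.5199 − 430·0.3859 = 214.9098 − 165.9370 = 48.9728

$48.97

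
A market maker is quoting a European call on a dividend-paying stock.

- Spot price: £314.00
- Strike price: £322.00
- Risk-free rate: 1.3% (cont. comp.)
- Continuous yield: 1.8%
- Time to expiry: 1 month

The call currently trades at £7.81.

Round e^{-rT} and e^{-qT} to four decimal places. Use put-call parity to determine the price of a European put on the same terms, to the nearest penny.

£15.93

e^(−qT) = e^(−0.018·0.08333) = 0.9985;  e^(−rT) = e^(−0.013·0.08333) = 0.9989
Put-call parity: C − P = S·e^(−qT) − K·e^(−rT) = 314·0.9985 − 322·0.9989 = 313.5290 − 321.6458 = -8.1168
P = C − (C − P) = 7.81 − (-8.1168) = 15.9268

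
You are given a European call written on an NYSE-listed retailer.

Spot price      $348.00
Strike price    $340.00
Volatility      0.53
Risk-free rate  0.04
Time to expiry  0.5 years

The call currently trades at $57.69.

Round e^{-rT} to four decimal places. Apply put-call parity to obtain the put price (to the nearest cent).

$42.96

exp(−rT) = exp(−0.04·0.5) = 0.9802
Put-call parity: C − P = S − K·e^(−rT) = 348 − 340·0.9802 = 348 − 333.2680 = 14.7320
P = C − (C − P) = 57.69 − (14.7320) = 42.9580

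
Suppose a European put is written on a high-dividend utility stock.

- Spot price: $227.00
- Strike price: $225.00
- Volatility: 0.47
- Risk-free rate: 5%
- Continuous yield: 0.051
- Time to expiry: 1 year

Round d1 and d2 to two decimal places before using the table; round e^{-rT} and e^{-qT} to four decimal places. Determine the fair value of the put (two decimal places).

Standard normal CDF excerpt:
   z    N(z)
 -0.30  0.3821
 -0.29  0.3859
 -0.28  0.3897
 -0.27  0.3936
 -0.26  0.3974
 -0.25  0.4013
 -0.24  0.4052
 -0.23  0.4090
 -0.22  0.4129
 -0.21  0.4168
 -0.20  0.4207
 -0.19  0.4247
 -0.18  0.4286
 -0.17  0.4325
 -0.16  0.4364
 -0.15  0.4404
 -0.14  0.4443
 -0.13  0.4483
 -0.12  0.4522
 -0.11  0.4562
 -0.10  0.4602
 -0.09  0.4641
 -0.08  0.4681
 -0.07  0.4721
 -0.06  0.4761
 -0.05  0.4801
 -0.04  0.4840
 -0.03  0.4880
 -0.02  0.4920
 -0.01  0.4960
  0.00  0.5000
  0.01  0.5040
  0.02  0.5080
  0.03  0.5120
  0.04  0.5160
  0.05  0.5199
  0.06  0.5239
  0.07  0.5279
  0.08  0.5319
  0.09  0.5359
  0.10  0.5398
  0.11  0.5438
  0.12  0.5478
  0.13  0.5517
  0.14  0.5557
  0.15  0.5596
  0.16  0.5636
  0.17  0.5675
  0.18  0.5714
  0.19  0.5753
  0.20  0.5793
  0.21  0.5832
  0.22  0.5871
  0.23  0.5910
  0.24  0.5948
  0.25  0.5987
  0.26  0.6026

σ√T = 0.47·√1 = 0.4700
d₁ = [ln(227/225) + (0.05 − 0.051 + ½·0.47²)·1] / (σ√T) = (0.0088 + 0.1094) / 0.4700 = 0.2517 which rounds to 0.25
d₂ = 0.2517 − 0.4700 = -0.2183 which rounds to -0.22
exp(−qT) = exp(−0.051·1) = 0.9503;  exp(−rT) = exp(−0.05·1) = 0.9512
P = 225·0.9512·N(0.22) − 227·0.9503·N(-0.25) = 225·0.9512·0.5871 − 227·0.9503·0.4013 = 125.6511 − 86.5677 = 39.0835

$39.08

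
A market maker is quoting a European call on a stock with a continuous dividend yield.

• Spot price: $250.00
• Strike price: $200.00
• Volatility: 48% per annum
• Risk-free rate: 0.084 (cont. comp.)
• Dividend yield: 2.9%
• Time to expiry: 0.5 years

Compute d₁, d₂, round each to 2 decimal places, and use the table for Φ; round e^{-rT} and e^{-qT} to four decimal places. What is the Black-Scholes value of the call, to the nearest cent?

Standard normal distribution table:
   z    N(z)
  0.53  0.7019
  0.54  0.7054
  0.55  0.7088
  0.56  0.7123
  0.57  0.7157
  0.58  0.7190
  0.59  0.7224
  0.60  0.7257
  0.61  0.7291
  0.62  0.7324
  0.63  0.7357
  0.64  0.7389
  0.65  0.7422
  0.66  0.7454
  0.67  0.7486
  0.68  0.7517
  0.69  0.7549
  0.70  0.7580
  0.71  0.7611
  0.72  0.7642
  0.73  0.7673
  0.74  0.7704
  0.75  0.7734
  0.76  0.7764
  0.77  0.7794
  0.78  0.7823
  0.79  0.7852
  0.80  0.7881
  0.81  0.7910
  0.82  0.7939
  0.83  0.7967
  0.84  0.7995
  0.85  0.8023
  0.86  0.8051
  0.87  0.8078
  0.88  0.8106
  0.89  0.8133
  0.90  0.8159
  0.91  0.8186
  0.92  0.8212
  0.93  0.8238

σ√T = 0.48 × 0.7071 = 0.3394
d₁ = [ln(250/200) + (0.084 − 0.029 + 0.48²/2)·0.5] / 0.3394 = [0.2231 + 0.0851] / 0.3394 = 0.9082 which rounds to 0.91
d₂ = d₁ − σ√T = 0.9082 − 0.3394 = 0.5688 which rounds to 0.57
e^(−qT) = e^(−0.029·0.5) = 0.9856;  e^(−rT) = e^(−0.084·0.5) = 0.9589
C = 250·0.9856·N(0.91) − 200·0.9589·N(0.57) = 250·0.9856·0.8186 − 200·0.9589·0.7157 = 201.7030 − 137.2569 = 64.4461

$64.45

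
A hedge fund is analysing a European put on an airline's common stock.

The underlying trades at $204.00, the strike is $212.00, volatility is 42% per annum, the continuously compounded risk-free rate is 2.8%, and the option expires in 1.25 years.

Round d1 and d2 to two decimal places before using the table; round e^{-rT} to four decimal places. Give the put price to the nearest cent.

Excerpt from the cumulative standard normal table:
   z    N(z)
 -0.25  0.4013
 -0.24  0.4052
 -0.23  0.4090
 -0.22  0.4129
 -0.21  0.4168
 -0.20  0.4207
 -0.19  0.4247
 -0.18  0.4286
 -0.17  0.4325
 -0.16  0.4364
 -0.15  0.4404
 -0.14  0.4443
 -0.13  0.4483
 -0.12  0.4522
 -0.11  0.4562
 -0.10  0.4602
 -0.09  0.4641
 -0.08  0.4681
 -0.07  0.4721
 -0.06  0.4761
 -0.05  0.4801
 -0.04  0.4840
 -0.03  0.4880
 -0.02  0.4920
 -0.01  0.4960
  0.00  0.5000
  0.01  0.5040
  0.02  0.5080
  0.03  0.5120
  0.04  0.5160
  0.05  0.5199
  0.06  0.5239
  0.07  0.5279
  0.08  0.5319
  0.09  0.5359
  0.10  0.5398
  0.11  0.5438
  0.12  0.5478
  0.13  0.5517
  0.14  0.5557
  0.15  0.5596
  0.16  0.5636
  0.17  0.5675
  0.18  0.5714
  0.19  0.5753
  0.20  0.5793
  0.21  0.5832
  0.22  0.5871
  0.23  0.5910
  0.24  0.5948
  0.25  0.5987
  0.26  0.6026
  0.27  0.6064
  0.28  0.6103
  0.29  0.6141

T = 1.25;  σ√T = 0.4696
d₁ = [ln(204/212) + (0.028 + 0.42²/2)·1.25] / 0.4696 = [-0.0385 + 0.1452] / 0.4696 = 0.2274 ≈ 0.23
d₂ = d₁ − σ√T = 0.2274 − 0.4696 = -0.2422 ≈ -0.24
exp(−rT) = exp(−0.028·1.25) = 0.9656
P = 212·0.9656·N(0.24) − 204·N(-0.23) = 212·0.9656·0.5948 − 204·0.4090 = 121.7598 − 83.4360 = 38.3238

$38.32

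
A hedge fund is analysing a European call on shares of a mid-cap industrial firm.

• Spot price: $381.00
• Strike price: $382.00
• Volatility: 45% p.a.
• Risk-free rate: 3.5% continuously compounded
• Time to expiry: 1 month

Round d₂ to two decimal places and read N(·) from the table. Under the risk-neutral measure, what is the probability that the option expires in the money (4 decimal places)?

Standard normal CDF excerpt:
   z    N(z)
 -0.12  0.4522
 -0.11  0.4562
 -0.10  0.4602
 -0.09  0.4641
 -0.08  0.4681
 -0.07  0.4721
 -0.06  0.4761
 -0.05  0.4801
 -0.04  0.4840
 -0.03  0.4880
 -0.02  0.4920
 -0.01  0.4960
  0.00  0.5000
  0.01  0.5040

σ√T = 0.45·√0.08333 = 0.1299
ln(S/K) + (r + σ²/2)T = ln(381/382) + (0.035 + 0.45²/2)·0.08333 = -0.0026 + 0.0114 = 0.0087
d₁ = 0.0087 / 0.1299 = 0.0672 ⇒ 0.07
d₂ = d₁ − σ√T = 0.0672 − 0.1299 = -0.0627 ⇒ -0.06
Pr(exercise) under Q = N(d₂) = 0.4761

0.4761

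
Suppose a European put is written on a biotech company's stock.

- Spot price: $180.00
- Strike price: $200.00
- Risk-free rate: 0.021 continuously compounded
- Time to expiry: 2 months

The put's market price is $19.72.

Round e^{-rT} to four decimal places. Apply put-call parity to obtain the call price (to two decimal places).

e^(−rT) = e^(−0.021·0.1667) = 0.9965
Put-call parity: C − P = S − K·e^(−rT) = 180 − 200·0.9965 = 180 − 199.3000 = -19.3000
C = P + (C − P) = 19.72 + (-19.3000) = 0.4200

$0.42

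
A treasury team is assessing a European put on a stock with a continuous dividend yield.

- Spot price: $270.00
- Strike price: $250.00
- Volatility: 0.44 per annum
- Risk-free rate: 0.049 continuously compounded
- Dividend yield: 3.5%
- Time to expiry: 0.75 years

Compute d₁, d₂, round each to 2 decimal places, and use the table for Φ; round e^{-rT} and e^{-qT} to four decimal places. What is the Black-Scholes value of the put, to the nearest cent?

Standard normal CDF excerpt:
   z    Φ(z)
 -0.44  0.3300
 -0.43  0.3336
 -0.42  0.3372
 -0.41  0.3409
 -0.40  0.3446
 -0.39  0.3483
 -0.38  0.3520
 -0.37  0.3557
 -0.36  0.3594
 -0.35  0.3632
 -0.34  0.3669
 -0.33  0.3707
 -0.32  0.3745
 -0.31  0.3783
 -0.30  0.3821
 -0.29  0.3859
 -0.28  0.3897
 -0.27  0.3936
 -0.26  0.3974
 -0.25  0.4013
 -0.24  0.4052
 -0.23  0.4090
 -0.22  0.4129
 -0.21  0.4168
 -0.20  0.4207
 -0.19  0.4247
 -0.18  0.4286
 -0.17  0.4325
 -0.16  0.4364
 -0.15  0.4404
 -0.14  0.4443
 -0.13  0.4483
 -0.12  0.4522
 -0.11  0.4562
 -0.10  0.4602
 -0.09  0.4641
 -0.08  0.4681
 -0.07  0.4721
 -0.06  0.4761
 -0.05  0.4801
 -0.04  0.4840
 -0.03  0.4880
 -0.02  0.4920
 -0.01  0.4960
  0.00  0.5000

$27.95

σ√T = 0.44·√0.75 = 0.3811
d₁ = [ln(270/250) + (0.049 − 0.035 + 0.44²/2)·0.75] / 0.3811 = [0.0770 + 0.0831] / 0.3811 = 0.4201 which rounds to 0.42
d₂ = d₁ − σ√T = 0.4201 − 0.3811 = 0.0390 which rounds to 0.04
exp(−qT) = exp(−0.035·0.75) = 0.9741;  exp(−rT) = exp(−0.049·0.75) = 0.9639
N(−d₂) = N(-0.04) = 0.4840;  N(−d₁) = N(-0.42) = 0.3372
P = 250·0.9639·0.4840 − 270·0.9741·0.3372 = 116.6319 − 88.6860 = 27.9459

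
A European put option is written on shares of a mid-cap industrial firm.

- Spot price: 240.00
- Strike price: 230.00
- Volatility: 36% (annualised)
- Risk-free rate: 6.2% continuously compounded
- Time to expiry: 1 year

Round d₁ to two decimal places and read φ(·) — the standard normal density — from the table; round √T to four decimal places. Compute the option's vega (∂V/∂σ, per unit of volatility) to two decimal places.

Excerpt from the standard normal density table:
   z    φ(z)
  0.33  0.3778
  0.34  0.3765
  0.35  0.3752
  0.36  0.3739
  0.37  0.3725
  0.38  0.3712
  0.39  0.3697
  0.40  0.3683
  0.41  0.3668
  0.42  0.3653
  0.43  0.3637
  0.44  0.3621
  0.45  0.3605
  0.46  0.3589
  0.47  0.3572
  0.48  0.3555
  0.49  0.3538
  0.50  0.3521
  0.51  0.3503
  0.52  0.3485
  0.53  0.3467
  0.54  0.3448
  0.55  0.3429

85.73

σ√T = 0.36 × 1.0000 = 0.3600
d₁ = [ln(240/230) + (0.062 + 0.36²/2)·1] / 0.3600 = [0.0426 + 0.1268] / 0.3600 = 0.4704 ≈ 0.47
√T = √1 = 1.0000
φ(d₁) = φ(0.47) = 0.3572
vega = S·φ(d₁)·√T = 240·0.3572·1.0000 = 85.7280
(Vega is the same for a European call and put with the same parameters.)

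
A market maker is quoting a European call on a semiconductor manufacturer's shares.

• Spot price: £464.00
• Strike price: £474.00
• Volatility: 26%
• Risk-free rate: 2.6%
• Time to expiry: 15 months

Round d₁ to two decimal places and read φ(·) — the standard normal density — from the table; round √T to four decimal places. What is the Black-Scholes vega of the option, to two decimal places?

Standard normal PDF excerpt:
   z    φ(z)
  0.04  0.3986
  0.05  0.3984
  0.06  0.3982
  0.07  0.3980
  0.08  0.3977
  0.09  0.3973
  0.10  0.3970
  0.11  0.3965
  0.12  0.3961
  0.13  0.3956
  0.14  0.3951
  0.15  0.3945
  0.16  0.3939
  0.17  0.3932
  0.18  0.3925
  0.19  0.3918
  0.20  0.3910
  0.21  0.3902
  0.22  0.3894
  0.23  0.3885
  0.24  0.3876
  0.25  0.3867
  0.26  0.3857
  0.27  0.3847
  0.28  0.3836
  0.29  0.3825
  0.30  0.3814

T = 1.25;  σ√T = 0.2907
ln(S/K) + (r + σ²/2)T = ln(464/474) + (0.026 + 0.26²/2)·1.25 = -0.0213 + 0.0748 = 0.0534
d₁ = 0.0534 / 0.2907 = 0.1838 ⇒ 0.18
√T = √1.25 = 1.1180
φ(d₁) = φ(0.18) = 0.3925
vega = S·φ(d₁)·√T = 464·0.3925·1.1180 = 203.6102
(Call and put vega coincide under Black-Scholes.)

203.61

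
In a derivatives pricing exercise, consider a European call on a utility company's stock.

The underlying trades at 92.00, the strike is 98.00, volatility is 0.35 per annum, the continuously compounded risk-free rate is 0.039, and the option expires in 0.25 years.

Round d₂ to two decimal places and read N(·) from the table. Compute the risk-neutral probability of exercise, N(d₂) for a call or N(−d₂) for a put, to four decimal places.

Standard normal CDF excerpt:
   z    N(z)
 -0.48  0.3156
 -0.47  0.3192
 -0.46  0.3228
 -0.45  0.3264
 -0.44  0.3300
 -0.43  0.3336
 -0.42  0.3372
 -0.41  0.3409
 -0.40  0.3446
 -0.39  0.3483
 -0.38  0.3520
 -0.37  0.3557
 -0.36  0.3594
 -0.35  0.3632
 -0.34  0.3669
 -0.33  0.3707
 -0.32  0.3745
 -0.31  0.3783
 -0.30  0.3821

0.3483

T = 0.25;  σ√T = 0.1750
d₁ = [ln(92/98) + (0.039 + 0.35²/2)·0.25] / 0.1750 = [-0.0632 + 0.0251] / 0.1750 = -0.2178 ≈ -0.22
d₂ = d₁ − σ√T = -0.2178 − 0.1750 = -0.3928 ≈ -0.39
Pr(exercise) under Q = N(d₂) = 0.3483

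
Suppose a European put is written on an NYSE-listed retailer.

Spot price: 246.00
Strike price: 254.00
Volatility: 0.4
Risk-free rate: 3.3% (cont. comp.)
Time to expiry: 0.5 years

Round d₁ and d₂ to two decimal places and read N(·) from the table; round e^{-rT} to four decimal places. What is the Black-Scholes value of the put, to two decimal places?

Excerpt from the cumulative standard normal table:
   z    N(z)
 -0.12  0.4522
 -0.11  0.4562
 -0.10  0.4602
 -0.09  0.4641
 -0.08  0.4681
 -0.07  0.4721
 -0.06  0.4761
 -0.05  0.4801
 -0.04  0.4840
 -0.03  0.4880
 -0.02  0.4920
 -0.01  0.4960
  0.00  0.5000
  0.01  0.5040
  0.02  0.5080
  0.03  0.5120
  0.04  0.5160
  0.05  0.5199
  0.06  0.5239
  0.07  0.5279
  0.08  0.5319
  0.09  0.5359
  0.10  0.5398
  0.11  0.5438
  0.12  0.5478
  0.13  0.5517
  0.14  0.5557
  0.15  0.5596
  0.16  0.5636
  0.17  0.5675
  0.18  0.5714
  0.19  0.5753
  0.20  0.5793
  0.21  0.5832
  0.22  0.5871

30.56

T = 0.5;  σ√T = 0.2828
d₁ = [ln(246/254) + (0.033 + 0.4²/2)·0.5] / 0.2828 = [-0.0320 + 0.0565] / 0.2828 = 0.0866 ≈ 0.09
d₂ = d₁ − σ√T = 0.0866 − 0.2828 = -0.1962 ≈ -0.20
exp(−rT) = exp(−0.033·0.5) = 0.9836
N(−d₂) = N(0.20) = 0.5793;  N(−d₁) = N(-0.09) = 0.4641
P = 254·0.9836·0.5793 − 246·0.4641 = 144.7291 − 114.1686 = 30.5605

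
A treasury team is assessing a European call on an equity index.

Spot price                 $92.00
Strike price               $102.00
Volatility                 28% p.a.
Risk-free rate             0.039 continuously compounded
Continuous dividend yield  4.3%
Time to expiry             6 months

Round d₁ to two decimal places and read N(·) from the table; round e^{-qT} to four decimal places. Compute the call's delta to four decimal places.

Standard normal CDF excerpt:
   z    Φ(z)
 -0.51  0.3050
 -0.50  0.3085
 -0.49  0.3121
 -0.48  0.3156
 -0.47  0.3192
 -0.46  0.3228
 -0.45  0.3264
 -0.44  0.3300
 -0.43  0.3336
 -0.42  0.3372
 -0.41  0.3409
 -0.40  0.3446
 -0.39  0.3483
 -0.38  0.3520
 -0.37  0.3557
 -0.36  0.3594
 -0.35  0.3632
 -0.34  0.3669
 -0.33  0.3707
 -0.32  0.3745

σ√T = 0.28·√0.5 = 0.1980
d₁ = [ln(92/102) + (0.039 − 0.043 + ½·0.28²)·0.5] / (σ√T) = (-0.1032 + 0.0176) / 0.1980 = -0.4323 ⇒ -0.43
N(d₁) = N(-0.43) = 0.3336
Δ_call = e^(−qT)·N(d₁) = 0.9787·0.3336 = 0.3265

0.3265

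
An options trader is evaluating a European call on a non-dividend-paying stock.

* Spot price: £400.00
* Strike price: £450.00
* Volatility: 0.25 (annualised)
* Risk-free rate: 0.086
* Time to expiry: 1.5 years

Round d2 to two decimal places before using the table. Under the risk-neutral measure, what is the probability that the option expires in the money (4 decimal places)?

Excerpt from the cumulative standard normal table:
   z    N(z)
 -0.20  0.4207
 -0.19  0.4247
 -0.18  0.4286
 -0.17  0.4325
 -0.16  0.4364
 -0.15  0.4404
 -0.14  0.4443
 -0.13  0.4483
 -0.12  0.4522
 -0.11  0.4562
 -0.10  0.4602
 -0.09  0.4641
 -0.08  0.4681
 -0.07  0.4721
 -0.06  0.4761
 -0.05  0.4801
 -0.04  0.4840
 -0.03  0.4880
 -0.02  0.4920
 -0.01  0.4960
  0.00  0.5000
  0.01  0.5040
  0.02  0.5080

T = 1.5;  σ√T = 0.3062
d₁ = [ln(400/450) + (0.086 + ½·0.25²)·1.5] / (σ√T) = (-0.1178 + 0.1759) / 0.3062 = 0.1897 ⇒ 0.19
d₂ = 0.1897 − 0.3062 = -0.1165 ⇒ -0.12
Pr(exercise) under Q = N(d₂) = 0.4522

0.4522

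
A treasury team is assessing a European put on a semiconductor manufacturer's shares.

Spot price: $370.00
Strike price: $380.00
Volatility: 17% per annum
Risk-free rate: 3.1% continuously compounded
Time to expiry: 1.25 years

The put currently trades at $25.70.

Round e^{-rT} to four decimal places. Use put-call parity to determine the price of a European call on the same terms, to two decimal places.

e^(−rT) = e^(−0.031·1.25) = 0.9620
Put-call parity: C − P = S − K·e^(−rT) = 370 − 380·0.9620 = 370 − 365.5600 = 4.4400
C = P + (C − P) = 25.70 + (4.4400) = 30.1400

$30.14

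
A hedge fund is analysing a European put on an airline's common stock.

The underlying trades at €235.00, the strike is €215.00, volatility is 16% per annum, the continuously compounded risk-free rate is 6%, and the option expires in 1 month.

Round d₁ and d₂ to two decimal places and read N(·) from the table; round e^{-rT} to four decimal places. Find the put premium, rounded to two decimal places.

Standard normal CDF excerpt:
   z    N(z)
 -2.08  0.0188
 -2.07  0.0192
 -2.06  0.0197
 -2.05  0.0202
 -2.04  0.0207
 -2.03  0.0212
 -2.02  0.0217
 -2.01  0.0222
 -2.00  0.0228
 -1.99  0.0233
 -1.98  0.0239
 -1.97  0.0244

€0.12

T = 0.08333;  σ√T = 0.0462
d₁ = [ln(235/215) + (0.06 + 0.16²/2)·0.08333] / 0.0462 = [0.0889 + 0.0061] / 0.0462 = 2.0571 → 2.06
d₂ = d₁ − σ√T = 2.0571 − 0.0462 = 2.0109 → 2.01
exp(−rT) = exp(−0.06·0.08333) = 0.9950
N(−d₂) = N(-2.01) = 0.0222;  N(−d₁) = N(-2.06) = 0.0197
P = 215·0.9950·0.0222 − 235·0.0197 = 4.7491 − 4.6295 = 0.1196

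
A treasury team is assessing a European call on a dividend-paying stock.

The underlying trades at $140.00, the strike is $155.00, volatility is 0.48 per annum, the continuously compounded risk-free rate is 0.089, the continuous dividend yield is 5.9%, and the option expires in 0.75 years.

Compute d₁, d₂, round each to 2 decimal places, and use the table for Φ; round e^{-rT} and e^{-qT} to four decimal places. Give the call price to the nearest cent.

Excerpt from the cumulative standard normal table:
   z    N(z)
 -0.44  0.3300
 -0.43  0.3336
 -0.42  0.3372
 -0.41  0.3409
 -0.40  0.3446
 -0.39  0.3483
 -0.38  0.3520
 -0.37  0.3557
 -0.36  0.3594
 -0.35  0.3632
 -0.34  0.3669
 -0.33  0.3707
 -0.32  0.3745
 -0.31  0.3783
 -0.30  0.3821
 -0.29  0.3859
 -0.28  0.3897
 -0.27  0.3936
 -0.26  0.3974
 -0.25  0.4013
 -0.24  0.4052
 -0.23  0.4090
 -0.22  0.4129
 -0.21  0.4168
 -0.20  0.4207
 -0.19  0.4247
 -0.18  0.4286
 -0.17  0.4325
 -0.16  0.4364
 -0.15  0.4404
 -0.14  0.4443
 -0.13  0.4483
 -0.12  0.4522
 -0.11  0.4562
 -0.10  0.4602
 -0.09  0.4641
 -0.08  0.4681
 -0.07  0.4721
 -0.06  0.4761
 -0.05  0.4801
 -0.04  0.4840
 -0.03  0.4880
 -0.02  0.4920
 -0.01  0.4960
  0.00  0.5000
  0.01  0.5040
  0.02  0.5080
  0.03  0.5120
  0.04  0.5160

$18.08

σ√T = 0.48 × 0.8660 = 0.4157
d₁ = [ln(140/155) + (0.089 − 0.059 + 0.48²/2)·0.75] / 0.4157 = [-0.1018 + 0.1089] / 0.4157 = 0.0171 ≈ 0.02
d₂ = d₁ − σ√T = 0.0171 − 0.4157 = -0.3986 ≈ -0.40
exp(−qT) = exp(−0.059·0.75) = 0.9567;  exp(−rT) = exp(−0.089·0.75) = 0.9354
C = 140·0.9567·N(0.02) − 155·0.9354·N(-0.40) = 140·0.9567·0.5080 − 155·0.9354·0.3446 = 68.0405 − 49.9625 = 18.0780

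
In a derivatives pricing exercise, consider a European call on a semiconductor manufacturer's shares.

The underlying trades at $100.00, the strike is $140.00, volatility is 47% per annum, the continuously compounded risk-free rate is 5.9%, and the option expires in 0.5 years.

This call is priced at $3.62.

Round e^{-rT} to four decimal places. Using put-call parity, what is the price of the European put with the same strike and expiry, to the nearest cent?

$39.55

e^(−rT) = e^(−0.059·0.5) = 0.9709
Put-call parity: C − P = S − K·e^(−rT) = 100 − 140·0.9709 = 100 − 135.9260 = -35.9260
P = C − (C − P) = 3.62 − (-35.9260) = 39.5460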